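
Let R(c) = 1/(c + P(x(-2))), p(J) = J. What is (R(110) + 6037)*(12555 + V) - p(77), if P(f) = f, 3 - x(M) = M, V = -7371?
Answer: 3599014249/115 ≈ 3.1296e+7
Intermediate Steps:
x(M) = 3 - M
R(c) = 1/(5 + c) (R(c) = 1/(c + (3 - 1*(-2))) = 1/(c + (3 + 2)) = 1/(c + 5) = 1/(5 + c))
(R(110) + 6037)*(12555 + V) - p(77) = (1/(5 + 110) + 6037)*(12555 - 7371) - 1*77 = (1/115 + 6037)*5184 - 77 = (694256/115)*5184 - 77 = 3599023104/115 - 77 = 3599014249/115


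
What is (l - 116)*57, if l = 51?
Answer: -3705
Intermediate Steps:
(l - 116)*57 = (51 - 116)*57 = -65*57 = -3705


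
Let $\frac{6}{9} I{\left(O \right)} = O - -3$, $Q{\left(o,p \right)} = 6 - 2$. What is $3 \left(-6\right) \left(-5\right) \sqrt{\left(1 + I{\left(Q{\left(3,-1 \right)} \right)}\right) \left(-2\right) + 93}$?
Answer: $90 \sqrt{70} \approx 752.99$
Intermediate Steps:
$Q{\left(o,p \right)} = 4$
$I{\left(O \right)} = \frac{9}{2} + \frac{3 O}{2}$ ($I{\left(O \right)} = \frac{3 \left(O - -3\right)}{2} = \frac{3 \left(O + 3\right)}{2} = \frac{3 \left(3 + O\right)}{2} = \frac{9}{2} + \frac{3 O}{2}$)
$3 \left(-6\right) \left(-5\right) \sqrt{\left(1 + I{\left(Q{\left(3,-1 \right)} \right)}\right) \left(-2\right) + 93} = 3 \left(-6\right) \left(-5\right) \sqrt{\left(1 + \left(\frac{9}{2} + \frac{3}{2} \cdot 4\right)\right) \left(-2\right) + 93} = \left(-18\right) \left(-5\right) \sqrt{\left(1 + \left(\frac{9}{2} + 6\right)\right) \left(-2\right) + 93} = 90 \sqrt{\left(1 + \frac{21}{2}\right) \left(-2\right) + 93} = 90 \sqrt{\frac{23}{2} \left(-2\right) + 93} = 90 \sqrt{-23 + 93} = 90 \sqrt{70}$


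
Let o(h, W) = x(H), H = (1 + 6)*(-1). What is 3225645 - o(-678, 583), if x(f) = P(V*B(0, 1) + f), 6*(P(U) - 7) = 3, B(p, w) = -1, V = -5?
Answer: 6451275/2 ≈ 3.2256e+6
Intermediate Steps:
P(U) = 15/2 (P(U) = 7 + (1/6)*3 = 7 + 1/2 = 15/2)
H = -7 (H = 7*(-1) = -7)
x(f) = 15/2
o(h, W) = 15/2
3225645 - o(-678, 583) = 3225645 - 1*15/2 = 3225645 - 15/2 = 6451275/2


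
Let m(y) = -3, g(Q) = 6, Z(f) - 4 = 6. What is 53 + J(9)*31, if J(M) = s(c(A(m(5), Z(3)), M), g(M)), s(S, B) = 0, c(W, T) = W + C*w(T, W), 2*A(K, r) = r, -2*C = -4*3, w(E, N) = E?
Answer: 53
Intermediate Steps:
Z(f) = 10 (Z(f) = 4 + 6 = 10)
C = 6 (C = -(-2)*3 = -½*(-12) = 6)
A(K, r) = r/2
c(W, T) = W + 6*T
J(M) = 0
53 + J(9)*31 = 53 + 0*31 = 53 + 0 = 53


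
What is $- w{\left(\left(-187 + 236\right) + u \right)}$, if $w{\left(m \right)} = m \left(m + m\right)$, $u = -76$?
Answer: $-1458$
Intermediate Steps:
$w{\left(m \right)} = 2 m^{2}$ ($w{\left(m \right)} = m 2 m = 2 m^{2}$)
$- w{\left(\left(-187 + 236\right) + u \right)} = - 2 \left(\left(-187 + 236\right) - 76\right)^{2} = - 2 \left(49 - 76\right)^{2} = - 2 \left(-27\right)^{2} = - 2 \cdot 729 = \left(-1\right) 1458 = -1458$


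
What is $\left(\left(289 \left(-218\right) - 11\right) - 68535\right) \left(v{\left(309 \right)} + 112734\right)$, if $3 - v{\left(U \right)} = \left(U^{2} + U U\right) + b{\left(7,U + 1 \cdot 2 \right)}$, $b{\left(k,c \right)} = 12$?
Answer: $10291920876$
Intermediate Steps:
$v{\left(U \right)} = -9 - 2 U^{2}$ ($v{\left(U \right)} = 3 - \left(\left(U^{2} + U U\right) + 12\right) = 3 - \left(\left(U^{2} + U^{2}\right) + 12\right) = 3 - \left(2 U^{2} + 12\right) = 3 - \left(12 + 2 U^{2}\right) = -9 - 2 U^{2}$)
$\left(\left(289 \left(-218\right) - 11\right) - 68535\right) \left(v{\left(309 \right)} + 112734\right) = \left(\left(289 \left(-218\right) - 11\right) - 68535\right) \left(\left(-9 - 2 \cdot 309^{2}\right) + 112734\right) = \left(\left(-63002 + \left(-133 + 122\right)\right) - 68535\right) \left(\left(-9 - 190962\right) + 112734\right) = \left(\left(-63002 - 11\right) - 68535\right) \left(\left(-9 - 190962\right) + 112734\right) = \left(-63013 - 68535\right) \left(-190971 + 112734\right) = \left(-131548\right) \left(-78237\right) = 10291920876$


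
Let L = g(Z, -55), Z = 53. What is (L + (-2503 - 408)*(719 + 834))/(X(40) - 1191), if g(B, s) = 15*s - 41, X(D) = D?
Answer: 4521649/1151 ≈ 3928.5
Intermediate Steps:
g(B, s) = -41 + 15*s
L = -866 (L = -41 + 15*(-55) = -41 - 825 = -866)
(L + (-2503 - 408)*(719 + 834))/(X(40) - 1191) = (-866 + (-2503 - 408)*(719 + 834))/(40 - 1191) = (-866 - 2911*1553)/(-1151) = (-866 - 4520783)*(-1/1151) = -4521649*(-1/1151) = 4521649/1151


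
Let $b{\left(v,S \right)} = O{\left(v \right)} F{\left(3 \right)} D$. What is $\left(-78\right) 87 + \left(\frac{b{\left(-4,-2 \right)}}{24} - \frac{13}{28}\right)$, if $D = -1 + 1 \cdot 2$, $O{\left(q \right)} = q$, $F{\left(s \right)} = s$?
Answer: $- \frac{190035}{28} \approx -6787.0$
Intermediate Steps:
$D = 1$ ($D = -1 + 2 = 1$)
$b{\left(v,S \right)} = 3 v$ ($b{\left(v,S \right)} = v 3 \cdot 1 = 3 v 1 = 3 v$)
$\left(-78\right) 87 + \left(\frac{b{\left(-4,-2 \right)}}{24} - \frac{13}{28}\right) = \left(-78\right) 87 + \left(\frac{3 \left(-4\right)}{24} - \frac{13}{28}\right) = -6786 - \frac{27}{28} = - \frac{190035}{28}$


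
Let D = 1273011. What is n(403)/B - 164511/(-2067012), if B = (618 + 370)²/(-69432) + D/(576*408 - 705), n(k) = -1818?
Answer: 94376390645954367/447615811909220 ≈ 210.84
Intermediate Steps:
B = -5846906995/677838579 (B = (618 + 370)²/(-69432) + 1273011/(576*408 - 705) = 988²*(-1/69432) + 1273011/(235008 - 705) = 976144*(-1/69432) + 1273011/234303 = -122018/8679 + 1273011*(1/234303) = -122018/8679 + 424337/78101 = -5846906995/677838579 ≈ -8.6258)
n(403)/B - 164511/(-2067012) = -1818/(-5846906995/677838579) - 164511/(-2067012) = -1818*(-677838579/5846906995) - 164511*(-1/2067012) = 1232310536622/5846906995 + 6093/76556 = 94376390645954367/447615811909220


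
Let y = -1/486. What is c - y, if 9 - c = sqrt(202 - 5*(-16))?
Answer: 4375/486 - sqrt(282) ≈ -7.7908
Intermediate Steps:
c = 9 - sqrt(282) (c = 9 - sqrt(202 - 5*(-16)) = 9 - sqrt(202 + 80) = 9 - sqrt(282) ≈ -7.7929)
y = -1/486 (y = -1*1/486 = -1/486 ≈ -0.0020576)
c - y = (9 - sqrt(282)) - 1*(-1/486) = (9 - sqrt(282)) + 1/486 = 4375/486 - sqrt(282)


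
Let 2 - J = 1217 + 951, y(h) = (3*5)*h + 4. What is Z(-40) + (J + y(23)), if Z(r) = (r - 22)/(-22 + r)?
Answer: -1816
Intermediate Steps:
y(h) = 4 + 15*h (y(h) = 15*h + 4 = 4 + 15*h)
Z(r) = 1 (Z(r) = (-22 + r)/(-22 + r) = 1)
J = -2166 (J = 2 - (1217 + 951) = 2 - 1*2168 = 2 - 2168 = -2166)
Z(-40) + (J + y(23)) = 1 + (-2166 + (4 + 15*23)) = 1 + (-2166 + (4 + 345)) = 1 + (-2166 + 349) = 1 - 1817 = -1816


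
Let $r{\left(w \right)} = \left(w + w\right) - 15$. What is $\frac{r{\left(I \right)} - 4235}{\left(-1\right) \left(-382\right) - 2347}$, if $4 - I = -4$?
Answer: $\frac{4234}{1965} \approx 2.1547$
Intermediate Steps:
$I = 8$ ($I = 4 - -4 = 4 + 4 = 8$)
$r{\left(w \right)} = -15 + 2 w$ ($r{\left(w \right)} = 2 w - 15 = -15 + 2 w$)
$\frac{r{\left(I \right)} - 4235}{\left(-1\right) \left(-382\right) - 2347} = \frac{\left(-15 + 2 \cdot 8\right) - 4235}{\left(-1\right) \left(-382\right) - 2347} = \frac{\left(-15 + 16\right) - 4235}{382 - 2347} = \frac{1 - 4235}{-1965} = \left(-4234\right) \left(- \frac{1}{1965}\right) = \frac{4234}{1965}$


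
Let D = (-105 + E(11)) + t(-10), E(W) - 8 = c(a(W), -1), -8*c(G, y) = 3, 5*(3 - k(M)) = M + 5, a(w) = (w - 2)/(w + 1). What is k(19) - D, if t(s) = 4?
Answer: 3663/40 ≈ 91.575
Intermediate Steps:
a(w) = (-2 + w)/(1 + w)
k(M) = 2 - M/5 (k(M) = 3 - (M + 5)/5 = 3 - (5 + M)/5 = 3 + (-1 - M/5) = 2 - M/5)
c(G, y) = -3/8 (c(G, y) = -⅛*3 = -3/8)
E(W) = 61/8 (E(W) = 8 - 3/8 = 61/8)
D = -747/8 (D = (-105 + 61/8) + 4 = -779/8 + 4 = -747/8 ≈ -93.375)
k(19) - D = (2 - ⅕*19) - 1*(-747/8) = (2 - 19/5) + 747/8 = -9/5 + 747/8 = 3663/40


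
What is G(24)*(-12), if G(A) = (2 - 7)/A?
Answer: 5/2 ≈ 2.5000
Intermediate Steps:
G(A) = -5/A
G(24)*(-12) = -5/24*(-12) = 5/2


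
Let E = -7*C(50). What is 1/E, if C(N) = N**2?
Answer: -1/17500 ≈ -5.7143e-5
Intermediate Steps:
E = -17500 (E = -7*50**2 = -7*2500 = -17500)
1/E = 1/(-17500) = -1/17500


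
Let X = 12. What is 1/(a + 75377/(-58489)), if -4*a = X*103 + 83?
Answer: -233956/77448499 ≈ -0.0030208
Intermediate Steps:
a = -1319/4 (a = -(12*103 + 83)/4 = -(1236 + 83)/4 = -¼*1319 = -1319/4 ≈ -329.75)
1/(a + 75377/(-58489)) = 1/(-1319/4 + 75377/(-58489)) = 1/(-1319/4 + 75377*(-1/58489)) = 1/(-1319/4 - 75377/58489) = 1/(-77448499/233956) = -233956/77448499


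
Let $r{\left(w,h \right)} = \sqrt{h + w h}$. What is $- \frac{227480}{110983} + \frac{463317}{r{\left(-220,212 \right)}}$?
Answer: $- \frac{227480}{110983} - \frac{154439 i \sqrt{11607}}{7738} \approx -2.0497 - 2150.2 i$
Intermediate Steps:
$r{\left(w,h \right)} = \sqrt{h + h w}$
$- \frac{227480}{110983} + \frac{463317}{r{\left(-220,212 \right)}} = - \frac{227480}{110983} + \frac{463317}{\sqrt{212 \left(1 - 220\right)}} = \left(-227480\right) \frac{1}{110983} + \frac{463317}{\sqrt{212 \left(-219\right)}} = - \frac{227480}{110983} + \frac{463317}{\sqrt{-46428}} = - \frac{227480}{110983} + \frac{463317}{2 i \sqrt{11607}} = - \frac{227480}{110983} + 463317 \left(- \frac{i \sqrt{11607}}{23214}\right) = - \frac{227480}{110983} - \frac{154439 i \sqrt{11607}}{7738}$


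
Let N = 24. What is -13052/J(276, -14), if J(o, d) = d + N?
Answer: -6526/5 ≈ -1305.2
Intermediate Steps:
J(o, d) = 24 + d (J(o, d) = d + 24 = 24 + d)
-13052/J(276, -14) = -13052/(24 - 14) = -13052/10 = -13052*⅒ = -6526/5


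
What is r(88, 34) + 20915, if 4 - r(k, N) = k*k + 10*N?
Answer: 12835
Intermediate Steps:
r(k, N) = 4 - k² - 10*N (r(k, N) = 4 - (k*k + 10*N) = 4 - (k² + 10*N) = 4 + (-k² - 10*N) = 4 - k² - 10*N)
r(88, 34) + 20915 = (4 - 1*88² - 10*34) + 20915 = (4 - 1*7744 - 340) + 20915 = (4 - 7744 - 340) + 20915 = -8080 + 20915 = 12835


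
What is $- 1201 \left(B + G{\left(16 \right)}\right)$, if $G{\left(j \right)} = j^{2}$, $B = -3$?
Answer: $-303853$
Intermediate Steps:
$- 1201 \left(B + G{\left(16 \right)}\right) = - 1201 \left(-3 + 16^{2}\right) = - 1201 \left(-3 + 256\right) = \left(-1201\right) 253 = -303853$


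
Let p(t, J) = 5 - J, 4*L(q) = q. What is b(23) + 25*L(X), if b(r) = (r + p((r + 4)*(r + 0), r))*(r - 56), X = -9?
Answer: -885/4 ≈ -221.25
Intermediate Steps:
L(q) = q/4
b(r) = -280 + 5*r (b(r) = (r + (5 - r))*(r - 56) = 5*(-56 + r) = -280 + 5*r)
b(23) + 25*L(X) = (-280 + 5*23) + 25*((¼)*(-9)) = (-280 + 115) + 25*(-9/4) = -165 - 225/4 = -885/4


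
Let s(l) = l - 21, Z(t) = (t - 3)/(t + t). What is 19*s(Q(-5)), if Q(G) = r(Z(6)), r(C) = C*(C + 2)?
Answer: -6213/16 ≈ -388.31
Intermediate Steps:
Z(t) = (-3 + t)/(2*t) (Z(t) = (-3 + t)/((2*t)) = (-3 + t)*(1/(2*t)) = (-3 + t)/(2*t))
r(C) = C*(2 + C)
Q(G) = 9/16 (Q(G) = ((½)*(-3 + 6)/6)*(2 + (½)*(-3 + 6)/6) = ((½)*(⅙)*3)*(2 + (½)*(⅙)*3) = (2 + ¼)/4 = (¼)*(9/4) = 9/16)
s(l) = -21 + l
19*s(Q(-5)) = 19*(-21 + 9/16) = 19*(-327/16) = -6213/16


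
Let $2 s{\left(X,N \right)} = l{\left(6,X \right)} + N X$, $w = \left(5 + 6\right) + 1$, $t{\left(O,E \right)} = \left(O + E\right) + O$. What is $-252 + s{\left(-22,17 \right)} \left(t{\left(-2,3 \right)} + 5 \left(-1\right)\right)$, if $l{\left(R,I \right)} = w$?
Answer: $834$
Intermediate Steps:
$t{\left(O,E \right)} = E + 2 O$ ($t{\left(O,E \right)} = \left(E + O\right) + O = E + 2 O$)
$w = 12$ ($w = 11 + 1 = 12$)
$l{\left(R,I \right)} = 12$
$s{\left(X,N \right)} = 6 + \frac{N X}{2}$ ($s{\left(X,N \right)} = \frac{12 + N X}{2} = 6 + \frac{N X}{2}$)
$-252 + s{\left(-22,17 \right)} \left(t{\left(-2,3 \right)} + 5 \left(-1\right)\right) = -252 + \left(6 + \frac{1}{2} \cdot 17 \left(-22\right)\right) \left(\left(3 + 2 \left(-2\right)\right) + 5 \left(-1\right)\right) = -252 + \left(6 - 187\right) \left(\left(3 - 4\right) - 5\right) = -252 - 181 \left(-1 - 5\right) = -252 - -1086 = -252 + 1086 = 834$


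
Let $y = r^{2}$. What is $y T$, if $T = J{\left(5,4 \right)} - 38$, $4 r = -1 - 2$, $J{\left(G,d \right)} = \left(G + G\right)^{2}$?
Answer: $\frac{279}{8} \approx 34.875$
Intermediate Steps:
$J{\left(G,d \right)} = 4 G^{2}$ ($J{\left(G,d \right)} = \left(2 G\right)^{2} = 4 G^{2}$)
$r = - \frac{3}{4}$ ($r = \frac{-1 - 2}{4} = \frac{1}{4} \left(-3\right) = - \frac{3}{4} \approx -0.75$)
$y = \frac{9}{16}$ ($y = \left(- \frac{3}{4}\right)^{2} = \frac{9}{16} \approx 0.5625$)
$T = 62$ ($T = 4 \cdot 5^{2} - 38 = 4 \cdot 25 - 38 = 100 - 38 = 62$)
$y T = \frac{9}{16} \cdot 62 = \frac{279}{8}$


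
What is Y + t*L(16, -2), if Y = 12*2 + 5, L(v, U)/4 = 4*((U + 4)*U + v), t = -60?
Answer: -11491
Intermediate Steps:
L(v, U) = 16*v + 16*U*(4 + U) (L(v, U) = 4*(4*((U + 4)*U + v)) = 4*(4*((4 + U)*U + v)) = 4*(4*(U*(4 + U) + v)) = 4*(4*(v + U*(4 + U))) = 4*(4*v + 4*U*(4 + U)) = 16*v + 16*U*(4 + U))
Y = 29 (Y = 24 + 5 = 29)
Y + t*L(16, -2) = 29 - 60*(16*16 + 16*(-2)² + 64*(-2)) = 29 - 60*(256 + 16*4 - 128) = 29 - 60*(256 + 64 - 128) = 29 - 60*192 = 29 - 11520 = -11491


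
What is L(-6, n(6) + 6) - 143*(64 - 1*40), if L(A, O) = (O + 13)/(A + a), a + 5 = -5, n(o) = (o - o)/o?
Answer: -54931/16 ≈ -3433.2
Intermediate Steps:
n(o) = 0 (n(o) = 0/o = 0)
a = -10 (a = -5 - 5 = -10)
L(A, O) = (13 + O)/(-10 + A) (L(A, O) = (O + 13)/(A - 10) = (13 + O)/(-10 + A))
L(-6, n(6) + 6) - 143*(64 - 1*40) = (13 + (0 + 6))/(-10 - 6) - 143*(64 - 1*40) = (13 + 6)/(-16) - 143*(64 - 40) = -1/16*19 - 143*24 = -19/16 - 3432 = -54931/16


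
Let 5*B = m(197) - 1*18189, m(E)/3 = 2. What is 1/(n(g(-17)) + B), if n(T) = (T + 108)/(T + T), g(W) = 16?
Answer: -40/145309 ≈ -0.00027528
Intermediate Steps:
m(E) = 6 (m(E) = 3*2 = 6)
n(T) = (108 + T)/(2*T) (n(T) = (108 + T)/((2*T)) = (108 + T)*(1/(2*T)) = (108 + T)/(2*T))
B = -18183/5 (B = (6 - 1*18189)/5 = (6 - 18189)/5 = (⅕)*(-18183) = -18183/5 ≈ -3636.6)
1/(n(g(-17)) + B) = 1/((½)*(108 + 16)/16 - 18183/5) = 1/((½)*(1/16)*124 - 18183/5) = 1/(31/8 - 18183/5) = 1/(-145309/40) = -40/145309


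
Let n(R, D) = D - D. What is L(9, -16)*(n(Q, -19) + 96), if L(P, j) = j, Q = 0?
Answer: -1536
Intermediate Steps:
n(R, D) = 0
L(9, -16)*(n(Q, -19) + 96) = -16*(0 + 96) = -16*96 = -1536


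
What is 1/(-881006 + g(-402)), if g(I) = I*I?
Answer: -1/719402 ≈ -1.3900e-6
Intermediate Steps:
g(I) = I**2
1/(-881006 + g(-402)) = 1/(-881006 + (-402)**2) = 1/(-881006 + 161604) = 1/(-719402) = -1/719402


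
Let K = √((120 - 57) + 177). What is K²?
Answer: 240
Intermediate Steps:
K = 4*√15 (K = √(63 + 177) = √240 = 4*√15 ≈ 15.492)
K² = (4*√15)² = 240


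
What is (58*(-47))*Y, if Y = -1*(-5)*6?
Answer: -81780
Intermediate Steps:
Y = 30 (Y = 5*6 = 30)
(58*(-47))*Y = (58*(-47))*30 = -2726*30 = -81780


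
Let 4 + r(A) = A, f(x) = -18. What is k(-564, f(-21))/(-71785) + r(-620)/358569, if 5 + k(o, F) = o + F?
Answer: 55228721/8579958555 ≈ 0.0064369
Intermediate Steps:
k(o, F) = -5 + F + o (k(o, F) = -5 + (o + F) = -5 + (F + o) = -5 + F + o)
r(A) = -4 + A
k(-564, f(-21))/(-71785) + r(-620)/358569 = (-5 - 18 - 564)/(-71785) + (-4 - 620)/358569 = -587*(-1/71785) - 624*1/358569 = 587/71785 - 208/119523 = 55228721/8579958555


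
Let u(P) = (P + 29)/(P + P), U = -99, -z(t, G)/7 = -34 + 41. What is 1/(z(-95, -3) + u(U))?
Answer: -99/4816 ≈ -0.020556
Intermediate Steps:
z(t, G) = -49 (z(t, G) = -7*(-34 + 41) = -7*7 = -49)
u(P) = (29 + P)/(2*P) (u(P) = (29 + P)/((2*P)) = (29 + P)*(1/(2*P)) = (29 + P)/(2*P))
1/(z(-95, -3) + u(U)) = 1/(-49 + (½)*(29 - 99)/(-99)) = 1/(-49 + (½)*(-1/99)*(-70)) = 1/(-49 + 35/99) = 1/(-4816/99) = -99/4816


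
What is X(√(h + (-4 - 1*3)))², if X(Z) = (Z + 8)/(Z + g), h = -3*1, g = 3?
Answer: 2*(-27*I + 8*√10)/(I + 6*√10) ≈ 2.5097 - 2.9783*I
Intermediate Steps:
h = -3
X(Z) = (8 + Z)/(3 + Z) (X(Z) = (Z + 8)/(Z + 3) = (8 + Z)/(3 + Z))
X(√(h + (-4 - 1*3)))² = ((8 + √(-3 + (-4 - 1*3)))/(3 + √(-3 + (-4 - 1*3))))² = ((8 + √(-3 + (-4 - 3)))/(3 + √(-3 + (-4 - 3))))² = ((8 + √(-3 - 7))/(3 + √(-3 - 7)))² = ((8 + √(-10))/(3 + √(-10)))² = ((8 + I*√10)/(3 + I*√10))² = (8 + I*√10)²/(3 + I*√10)²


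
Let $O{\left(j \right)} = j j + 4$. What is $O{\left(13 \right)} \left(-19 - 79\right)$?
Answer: $-16954$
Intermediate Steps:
$O{\left(j \right)} = 4 + j^{2}$ ($O{\left(j \right)} = j^{2} + 4 = 4 + j^{2}$)
$O{\left(13 \right)} \left(-19 - 79\right) = \left(4 + 13^{2}\right) \left(-19 - 79\right) = \left(4 + 169\right) \left(-98\right) = 173 \left(-98\right) = -16954$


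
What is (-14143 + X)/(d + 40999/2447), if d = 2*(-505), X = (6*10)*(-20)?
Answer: 37544321/2430471 ≈ 15.447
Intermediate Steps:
X = -1200 (X = 60*(-20) = -1200)
d = -1010
(-14143 + X)/(d + 40999/2447) = (-14143 - 1200)/(-1010 + 40999/2447) = -15343/(-1010 + 40999*(1/2447)) = -15343/(-1010 + 40999/2447) = -15343/(-2430471/2447) = -15343*(-2447/2430471) = 37544321/2430471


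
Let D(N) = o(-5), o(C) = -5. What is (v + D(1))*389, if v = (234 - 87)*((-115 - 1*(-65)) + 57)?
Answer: 398336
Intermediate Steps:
D(N) = -5
v = 1029 (v = 147*((-115 + 65) + 57) = 147*(-50 + 57) = 147*7 = 1029)
(v + D(1))*389 = (1029 - 5)*389 = 1024*389 = 398336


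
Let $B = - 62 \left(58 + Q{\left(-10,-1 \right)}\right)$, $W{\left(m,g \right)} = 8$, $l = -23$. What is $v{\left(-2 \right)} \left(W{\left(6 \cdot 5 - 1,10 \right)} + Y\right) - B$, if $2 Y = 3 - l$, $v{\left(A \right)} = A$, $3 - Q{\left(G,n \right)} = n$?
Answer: $3802$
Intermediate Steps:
$Q{\left(G,n \right)} = 3 - n$
$Y = 13$ ($Y = \frac{3 - -23}{2} = \frac{3 + 23}{2} = \frac{1}{2} \cdot 26 = 13$)
$B = -3844$ ($B = - 62 \left(58 + \left(3 - -1\right)\right) = - 62 \left(58 + \left(3 + 1\right)\right) = - 62 \left(58 + 4\right) = \left(-62\right) 62 = -3844$)
$v{\left(-2 \right)} \left(W{\left(6 \cdot 5 - 1,10 \right)} + Y\right) - B = - 2 \left(8 + 13\right) - -3844 = \left(-2\right) 21 + 3844 = -42 + 3844 = 3802$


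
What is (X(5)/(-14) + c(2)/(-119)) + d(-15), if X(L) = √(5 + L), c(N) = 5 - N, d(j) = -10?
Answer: -1193/119 - √10/14 ≈ -10.251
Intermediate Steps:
(X(5)/(-14) + c(2)/(-119)) + d(-15) = (√(5 + 5)/(-14) + (5 - 1*2)/(-119)) - 10 = (√10*(-1/14) + (5 - 2)*(-1/119)) - 10 = (-√10/14 + 3*(-1/119)) - 10 = (-√10/14 - 3/119) - 10 = (-3/119 - √10/14) - 10 = -1193/119 - √10/14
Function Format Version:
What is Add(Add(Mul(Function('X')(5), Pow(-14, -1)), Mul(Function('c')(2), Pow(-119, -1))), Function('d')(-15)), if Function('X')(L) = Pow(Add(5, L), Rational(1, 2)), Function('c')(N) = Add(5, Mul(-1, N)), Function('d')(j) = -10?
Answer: Add(Rational(-1193, 119), Mul(Rational(-1, 14), Pow(10, Rational(1, 2)))) ≈ -10.251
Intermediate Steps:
Add(Add(Mul(Function('X')(5), Pow(-14, -1)), Mul(Function('c')(2), Pow(-119, -1))), Function('d')(-15)) = Add(Add(Mul(Pow(Add(5, 5), Rational(1, 2)), Pow(-14, -1)), Mul(Add(5, Mul(-1, 2)), Pow(-119, -1))), -10) = Add(Add(Mul(Pow(10, Rational(1, 2)), Rational(-1, 14)), Mul(Add(5, -2), Rational(-1, 119))), -10) = Add(Add(Mul(Rational(-1, 14), Pow(10, Rational(1, 2))), Mul(3, Rational(-1, 119))), -10) = Add(Add(Mul(Rational(-1, 14), Pow(10, Rational(1, 2))), Rational(-3, 119)), -10) = Add(Add(Rational(-3, 119), Mul(Rational(-1, 14), Pow(10, Rational(1, 2)))), -10) = Add(Rational(-1193, 119), Mul(Rational(-1, 14), Pow(10, Rational(1, 2))))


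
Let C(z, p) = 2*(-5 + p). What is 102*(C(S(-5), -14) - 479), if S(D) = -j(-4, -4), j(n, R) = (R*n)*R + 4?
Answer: -52734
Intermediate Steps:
j(n, R) = 4 + n*R² (j(n, R) = n*R² + 4 = 4 + n*R²)
S(D) = 60 (S(D) = -(4 - 4*(-4)²) = -(4 - 4*16) = -(4 - 64) = -1*(-60) = 60)
C(z, p) = -10 + 2*p
102*(C(S(-5), -14) - 479) = 102*((-10 + 2*(-14)) - 479) = 102*((-10 - 28) - 479) = 102*(-38 - 479) = 102*(-517) = -52734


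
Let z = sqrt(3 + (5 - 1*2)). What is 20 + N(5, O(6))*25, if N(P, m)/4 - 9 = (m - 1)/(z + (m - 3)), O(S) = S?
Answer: 1420 - 500*sqrt(6)/3 ≈ 1011.8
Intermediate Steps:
z = sqrt(6) (z = sqrt(3 + (5 - 2)) = sqrt(3 + 3) = sqrt(6) ≈ 2.4495)
N(P, m) = 36 + 4*(-1 + m)/(-3 + m + sqrt(6)) (N(P, m) = 36 + 4*((m - 1)/(sqrt(6) + (m - 3))) = 36 + 4*((-1 + m)/(sqrt(6) + (-3 + m))) = 36 + 4*((-1 + m)/(-3 + m + sqrt(6))) = 36 + 4*(-1 + m)/(-3 + m + sqrt(6)))
20 + N(5, O(6))*25 = 20 + (4*(-28 + 9*sqrt(6) + 10*6)/(-3 + 6 + sqrt(6)))*25 = 20 + (4*(-28 + 9*sqrt(6) + 60)/(3 + sqrt(6)))*25 = 20 + (4*(32 + 9*sqrt(6))/(3 + sqrt(6)))*25 = 20 + 100*(32 + 9*sqrt(6))/(3 + sqrt(6))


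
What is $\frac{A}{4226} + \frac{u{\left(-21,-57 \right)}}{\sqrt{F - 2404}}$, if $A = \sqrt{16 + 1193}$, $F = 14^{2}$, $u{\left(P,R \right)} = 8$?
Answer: $\frac{\sqrt{1209}}{4226} - \frac{i \sqrt{138}}{69} \approx 0.0082278 - 0.17025 i$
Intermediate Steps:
$F = 196$
$A = \sqrt{1209} \approx 34.771$
$\frac{A}{4226} + \frac{u{\left(-21,-57 \right)}}{\sqrt{F - 2404}} = \frac{\sqrt{1209}}{4226} + \frac{8}{\sqrt{196 - 2404}} = \sqrt{1209} \cdot \frac{1}{4226} + \frac{8}{\sqrt{-2208}} = \frac{\sqrt{1209}}{4226} + \frac{8}{4 i \sqrt{138}} = \frac{\sqrt{1209}}{4226} + 8 \left(- \frac{i \sqrt{138}}{552}\right) = \frac{\sqrt{1209}}{4226} - \frac{i \sqrt{138}}{69}$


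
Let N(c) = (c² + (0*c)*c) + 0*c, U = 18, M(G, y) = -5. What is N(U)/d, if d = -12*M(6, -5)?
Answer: 27/5 ≈ 5.4000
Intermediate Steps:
N(c) = c² (N(c) = (c² + 0*c) + 0 = (c² + 0) + 0 = c² + 0 = c²)
d = 60 (d = -12*(-5) = 60)
N(U)/d = 18²/60 = 324*(1/60) = 27/5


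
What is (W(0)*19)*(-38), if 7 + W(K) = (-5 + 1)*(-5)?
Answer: -9386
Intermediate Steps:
W(K) = 13 (W(K) = -7 + (-5 + 1)*(-5) = -7 - 4*(-5) = -7 + 20 = 13)
(W(0)*19)*(-38) = (13*19)*(-38) = 247*(-38) = -9386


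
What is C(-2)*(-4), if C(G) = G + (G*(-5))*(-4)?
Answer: 168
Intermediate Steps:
C(G) = 21*G (C(G) = G - 5*G*(-4) = G + 20*G = 21*G)
C(-2)*(-4) = (21*(-2))*(-4) = -42*(-4) = 168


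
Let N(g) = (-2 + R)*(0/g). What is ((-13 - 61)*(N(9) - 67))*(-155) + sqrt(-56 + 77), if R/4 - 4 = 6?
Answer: -768490 + sqrt(21) ≈ -7.6849e+5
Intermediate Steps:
R = 40 (R = 16 + 4*6 = 16 + 24 = 40)
N(g) = 0 (N(g) = (-2 + 40)*(0/g) = 38*0 = 0)
((-13 - 61)*(N(9) - 67))*(-155) + sqrt(-56 + 77) = ((-13 - 61)*(0 - 67))*(-155) + sqrt(-56 + 77) = -74*(-67)*(-155) + sqrt(21) = 4958*(-155) + sqrt(21) = -768490 + sqrt(21)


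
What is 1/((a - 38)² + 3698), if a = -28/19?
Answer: 361/1897478 ≈ 0.00019025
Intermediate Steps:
a = -28/19 (a = -28*1/19 = -28/19 ≈ -1.4737)
1/((a - 38)² + 3698) = 1/((-28/19 - 38)² + 3698) = 1/((-750/19)² + 3698) = 1/(562500/361 + 3698) = 1/(1897478/361) = 361/1897478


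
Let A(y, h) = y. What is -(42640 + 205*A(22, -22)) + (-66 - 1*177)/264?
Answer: -4149281/88 ≈ -47151.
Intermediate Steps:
-(42640 + 205*A(22, -22)) + (-66 - 1*177)/264 = -205/(1/(22 + 208)) + (-66 - 1*177)/264 = -205/(1/230) + (-66 - 177)*(1/264) = -205/1/230 - 243*1/264 = -205*230 - 81/88 = -47150 - 81/88 = -4149281/88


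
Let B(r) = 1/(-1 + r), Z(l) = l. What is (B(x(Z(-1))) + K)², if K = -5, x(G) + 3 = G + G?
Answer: 961/36 ≈ 26.694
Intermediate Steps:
x(G) = -3 + 2*G (x(G) = -3 + (G + G) = -3 + 2*G)
(B(x(Z(-1))) + K)² = (1/(-1 + (-3 + 2*(-1))) - 5)² = (1/(-1 + (-3 - 2)) - 5)² = (1/(-1 - 5) - 5)² = (1/(-6) - 5)² = (-⅙ - 5)² = (-31/6)² = 961/36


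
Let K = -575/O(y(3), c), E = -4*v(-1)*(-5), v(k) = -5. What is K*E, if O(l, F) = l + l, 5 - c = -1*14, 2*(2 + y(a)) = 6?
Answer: 28750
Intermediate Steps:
y(a) = 1 (y(a) = -2 + (½)*6 = -2 + 3 = 1)
c = 19 (c = 5 - (-1)*14 = 5 - 1*(-14) = 5 + 14 = 19)
O(l, F) = 2*l
E = -100 (E = -4*(-5)*(-5) = 20*(-5) = -100)
K = -575/2 (K = -575/(2*1) = -575/2 ≈ -287.50)
K*E = -575/2*(-100) = 28750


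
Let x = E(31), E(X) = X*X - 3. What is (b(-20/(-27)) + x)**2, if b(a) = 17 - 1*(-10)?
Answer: 970225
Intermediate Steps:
E(X) = -3 + X**2 (E(X) = X**2 - 3 = -3 + X**2)
b(a) = 27 (b(a) = 17 + 10 = 27)
x = 958 (x = -3 + 31**2 = -3 + 961 = 958)
(b(-20/(-27)) + x)**2 = (27 + 958)**2 = 985**2 = 970225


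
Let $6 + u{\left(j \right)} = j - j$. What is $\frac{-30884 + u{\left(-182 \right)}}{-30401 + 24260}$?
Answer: $\frac{30890}{6141} \approx 5.0301$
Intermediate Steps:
$u{\left(j \right)} = -6$ ($u{\left(j \right)} = -6 + \left(j - j\right) = -6 + 0 = -6$)
$\frac{-30884 + u{\left(-182 \right)}}{-30401 + 24260} = \frac{-30884 - 6}{-30401 + 24260} = - \frac{30890}{-6141} = \left(-30890\right) \left(- \frac{1}{6141}\right) = \frac{30890}{6141}$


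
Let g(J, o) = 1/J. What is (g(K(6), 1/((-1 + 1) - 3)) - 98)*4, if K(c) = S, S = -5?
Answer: -1964/5 ≈ -392.80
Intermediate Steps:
K(c) = -5
(g(K(6), 1/((-1 + 1) - 3)) - 98)*4 = (1/(-5) - 98)*4 = (-⅕ - 98)*4 = -491/5*4 = -1964/5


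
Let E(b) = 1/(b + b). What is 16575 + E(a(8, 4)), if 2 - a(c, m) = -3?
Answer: 165751/10 ≈ 16575.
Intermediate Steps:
a(c, m) = 5 (a(c, m) = 2 - 1*(-3) = 2 + 3 = 5)
E(b) = 1/(2*b)
16575 + E(a(8, 4)) = 16575 + (½)/5 = 16575 + (½)*(⅕) = 16575 + ⅒ = 165751/10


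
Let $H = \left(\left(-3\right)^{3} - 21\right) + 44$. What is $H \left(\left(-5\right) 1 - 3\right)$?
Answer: $32$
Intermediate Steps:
$H = -4$ ($H = \left(-27 - 21\right) + 44 = -48 + 44 = -4$)
$H \left(\left(-5\right) 1 - 3\right) = - 4 \left(\left(-5\right) 1 - 3\right) = - 4 \left(-5 - 3\right) = \left(-4\right) \left(-8\right) = 32$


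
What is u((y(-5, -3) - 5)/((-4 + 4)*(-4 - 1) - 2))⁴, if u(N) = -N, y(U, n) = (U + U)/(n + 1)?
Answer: 0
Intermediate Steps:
y(U, n) = 2*U/(1 + n) (y(U, n) = (2*U)/(1 + n) = 2*U/(1 + n))
u((y(-5, -3) - 5)/((-4 + 4)*(-4 - 1) - 2))⁴ = (-(2*(-5)/(1 - 3) - 5)/((-4 + 4)*(-4 - 1) - 2))⁴ = (-(2*(-5)/(-2) - 5)/(0*(-5) - 2))⁴ = (-(2*(-5)*(-½) - 5)/(0 - 2))⁴ = (-(5 - 5)/(-2))⁴ = (-0*(-1)/2)⁴ = (-1*0)⁴ = 0⁴ = 0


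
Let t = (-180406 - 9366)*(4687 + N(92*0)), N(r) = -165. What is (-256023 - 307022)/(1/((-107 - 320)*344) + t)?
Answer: 82704553960/126051787961793 ≈ 0.00065612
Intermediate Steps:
t = -858148984 (t = (-180406 - 9366)*(4687 - 165) = -189772*4522 = -858148984)
(-256023 - 307022)/(1/((-107 - 320)*344) + t) = (-256023 - 307022)/(1/((-107 - 320)*344) - 858148984) = -563045/(1/(-427*344) - 858148984) = -563045/(1/(-146888) - 858148984) = -563045/(-1/146888 - 858148984) = -563045/(-126051787961793/146888) = -563045*(-146888/126051787961793) = 82704553960/126051787961793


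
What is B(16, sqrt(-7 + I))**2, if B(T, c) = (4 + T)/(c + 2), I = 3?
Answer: -50*I ≈ -50.0*I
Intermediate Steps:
B(T, c) = (4 + T)/(2 + c)
B(16, sqrt(-7 + I))**2 = ((4 + 16)/(2 + sqrt(-7 + 3)))**2 = (20/(2 + sqrt(-4)))**2 = (20/(2 + 2*I))**2 = (((2 - 2*I)/8)*20)**2 = (5*(2 - 2*I)/2)**2 = 25*(2 - 2*I)**2/4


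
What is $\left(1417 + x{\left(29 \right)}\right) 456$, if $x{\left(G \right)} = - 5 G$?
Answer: $580032$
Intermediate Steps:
$\left(1417 + x{\left(29 \right)}\right) 456 = \left(1417 - 145\right) 456 = 1272 \cdot 456 = 580032$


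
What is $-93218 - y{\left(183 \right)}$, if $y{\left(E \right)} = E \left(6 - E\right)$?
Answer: $-60827$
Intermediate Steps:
$-93218 - y{\left(183 \right)} = -93218 - 183 \left(6 - 183\right) = -93218 - 183 \left(-177\right) = -93218 - -32391 = -93218 + 32391 = -60827$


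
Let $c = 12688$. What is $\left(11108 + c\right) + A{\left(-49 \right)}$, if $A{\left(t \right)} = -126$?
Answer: $23670$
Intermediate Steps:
$\left(11108 + c\right) + A{\left(-49 \right)} = \left(11108 + 12688\right) - 126 = 23796 - 126 = 23670$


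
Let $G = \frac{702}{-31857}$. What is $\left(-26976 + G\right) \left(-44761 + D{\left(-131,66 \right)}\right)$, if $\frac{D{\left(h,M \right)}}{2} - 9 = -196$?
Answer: $\frac{12929298891030}{10619} \approx 1.2176 \cdot 10^{9}$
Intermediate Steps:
$D{\left(h,M \right)} = -374$ ($D{\left(h,M \right)} = 18 + 2 \left(-196\right) = 18 - 392 = -374$)
$G = - \frac{234}{10619}$ ($G = 702 \left(- \frac{1}{31857}\right) = - \frac{234}{10619} \approx -0.022036$)
$\left(-26976 + G\right) \left(-44761 + D{\left(-131,66 \right)}\right) = \left(-26976 - \frac{234}{10619}\right) \left(-44761 - 374\right) = \left(- \frac{286458378}{10619}\right) \left(-45135\right) = \frac{12929298891030}{10619}$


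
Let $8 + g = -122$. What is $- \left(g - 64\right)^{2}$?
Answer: $-37636$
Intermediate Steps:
$g = -130$ ($g = -8 - 122 = -130$)
$- \left(g - 64\right)^{2} = - \left(-130 - 64\right)^{2} = - \left(-194\right)^{2} = \left(-1\right) 37636 = -37636$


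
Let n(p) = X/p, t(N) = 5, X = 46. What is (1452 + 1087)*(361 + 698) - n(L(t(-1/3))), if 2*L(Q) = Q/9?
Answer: 13443177/5 ≈ 2.6886e+6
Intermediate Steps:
L(Q) = Q/18 (L(Q) = (Q/9)/2 = Q/18)
n(p) = 46/p
(1452 + 1087)*(361 + 698) - n(L(t(-1/3))) = (1452 + 1087)*(361 + 698) - 46/((1/18)*5) = 2539*1059 - 46/5/18 = 2688801 - 46*18/5 = 2688801 - 1*828/5 = 2688801 - 828/5 = 13443177/5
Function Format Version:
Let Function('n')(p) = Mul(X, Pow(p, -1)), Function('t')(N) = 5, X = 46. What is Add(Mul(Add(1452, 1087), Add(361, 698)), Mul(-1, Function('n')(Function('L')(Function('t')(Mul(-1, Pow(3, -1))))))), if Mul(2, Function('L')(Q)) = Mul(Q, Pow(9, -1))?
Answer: Rational(13443177, 5) ≈ 2.6886e+6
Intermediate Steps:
Function('L')(Q) = Mul(Rational(1, 18), Q) (Function('L')(Q) = Mul(Rational(1, 2), Mul(Q, Pow(9, -1))) = Mul(Rational(1, 2), Mul(Q, Rational(1, 9))) = Mul(Rational(1, 2), Mul(Rational(1, 9), Q)) = Mul(Rational(1, 18), Q))
Function('n')(p) = Mul(46, Pow(p, -1))
Add(Mul(Add(1452, 1087), Add(361, 698)), Mul(-1, Function('n')(Function('L')(Function('t')(Mul(-1, Pow(3, -1))))))) = Add(Mul(Add(1452, 1087), Add(361, 698)), Mul(-1, Mul(46, Pow(Mul(Rational(1, 18), 5), -1)))) = Add(Mul(2539, 1059), Mul(-1, Mul(46, Pow(Rational(5, 18), -1)))) = Add(2688801, Mul(-1, Mul(46, Rational(18, 5)))) = Add(2688801, Mul(-1, Rational(828, 5))) = Add(2688801, Rational(-828, 5)) = Rational(13443177, 5)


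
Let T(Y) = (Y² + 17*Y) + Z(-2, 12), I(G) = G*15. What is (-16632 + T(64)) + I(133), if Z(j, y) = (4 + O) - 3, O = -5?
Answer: -9457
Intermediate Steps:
I(G) = 15*G
Z(j, y) = -4 (Z(j, y) = (4 - 5) - 3 = -1 - 3 = -4)
T(Y) = -4 + Y² + 17*Y (T(Y) = (Y² + 17*Y) - 4 = -4 + Y² + 17*Y)
(-16632 + T(64)) + I(133) = (-16632 + (-4 + 64² + 17*64)) + 15*133 = (-16632 + (-4 + 4096 + 1088)) + 1995 = (-16632 + 5180) + 1995 = -11452 + 1995 = -9457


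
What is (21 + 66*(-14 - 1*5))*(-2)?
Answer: 2466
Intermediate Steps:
(21 + 66*(-14 - 1*5))*(-2) = (21 + 66*(-14 - 5))*(-2) = (21 + 66*(-19))*(-2) = (21 - 1254)*(-2) = -1233*(-2) = 2466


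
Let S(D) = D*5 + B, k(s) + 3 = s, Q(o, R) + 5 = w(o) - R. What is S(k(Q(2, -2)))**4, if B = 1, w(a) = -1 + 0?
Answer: 1336336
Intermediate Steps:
w(a) = -1
Q(o, R) = -6 - R (Q(o, R) = -5 + (-1 - R) = -6 - R)
k(s) = -3 + s
S(D) = 1 + 5*D (S(D) = D*5 + 1 = 5*D + 1 = 1 + 5*D)
S(k(Q(2, -2)))**4 = (1 + 5*(-3 + (-6 - 1*(-2))))**4 = (1 + 5*(-3 + (-6 + 2)))**4 = (1 + 5*(-3 - 4))**4 = (1 + 5*(-7))**4 = (1 - 35)**4 = (-34)**4 = 1336336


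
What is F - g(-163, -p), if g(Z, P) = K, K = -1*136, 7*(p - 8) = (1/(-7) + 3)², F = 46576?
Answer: 46712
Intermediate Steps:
p = 3144/343 (p = 8 + (1/(-7) + 3)²/7 = 8 + (-⅐ + 3)²/7 = 8 + (20/7)²/7 = 8 + (⅐)*(400/49) = 8 + 400/343 = 3144/343 ≈ 9.1662)
K = -136
g(Z, P) = -136
F - g(-163, -p) = 46576 - 1*(-136) = 46576 + 136 = 46712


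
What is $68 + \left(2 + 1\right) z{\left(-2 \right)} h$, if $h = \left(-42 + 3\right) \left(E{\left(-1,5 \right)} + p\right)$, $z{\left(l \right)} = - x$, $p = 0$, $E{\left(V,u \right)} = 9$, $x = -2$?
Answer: $-2038$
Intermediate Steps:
$z{\left(l \right)} = 2$ ($z{\left(l \right)} = \left(-1\right) \left(-2\right) = 2$)
$h = -351$ ($h = \left(-42 + 3\right) \left(9 + 0\right) = \left(-39\right) 9 = -351$)
$68 + \left(2 + 1\right) z{\left(-2 \right)} h = 68 + \left(2 + 1\right) 2 \left(-351\right) = 68 + 3 \cdot 2 \left(-351\right) = 68 + 6 \left(-351\right) = 68 - 2106 = -2038$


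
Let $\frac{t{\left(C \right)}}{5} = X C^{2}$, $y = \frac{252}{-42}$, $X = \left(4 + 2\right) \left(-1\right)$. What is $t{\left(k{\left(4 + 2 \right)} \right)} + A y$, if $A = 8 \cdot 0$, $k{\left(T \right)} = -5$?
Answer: $-750$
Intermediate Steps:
$X = -6$ ($X = 6 \left(-1\right) = -6$)
$y = -6$ ($y = 252 \left(- \frac{1}{42}\right) = -6$)
$A = 0$
$t{\left(C \right)} = - 30 C^{2}$ ($t{\left(C \right)} = 5 \left(- 6 C^{2}\right) = - 30 C^{2}$)
$t{\left(k{\left(4 + 2 \right)} \right)} + A y = - 30 \left(-5\right)^{2} + 0 \left(-6\right) = \left(-30\right) 25 + 0 = -750 + 0 = -750$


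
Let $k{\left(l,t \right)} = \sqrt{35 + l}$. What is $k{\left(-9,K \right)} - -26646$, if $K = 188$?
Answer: $26646 + \sqrt{26} \approx 26651.0$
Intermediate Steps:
$k{\left(-9,K \right)} - -26646 = \sqrt{35 - 9} - -26646 = \sqrt{26} + 26646 = 26646 + \sqrt{26}$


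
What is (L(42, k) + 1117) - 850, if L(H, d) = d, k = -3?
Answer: 264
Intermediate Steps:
(L(42, k) + 1117) - 850 = (-3 + 1117) - 850 = 1114 - 850 = 264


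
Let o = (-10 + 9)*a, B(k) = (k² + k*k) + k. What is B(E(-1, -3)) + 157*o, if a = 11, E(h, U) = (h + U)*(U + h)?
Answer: -1199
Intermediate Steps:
E(h, U) = (U + h)² (E(h, U) = (U + h)*(U + h) = (U + h)²)
B(k) = k + 2*k² (B(k) = (k² + k²) + k = 2*k² + k = k + 2*k²)
o = -11 (o = (-10 + 9)*11 = -1*11 = -11)
B(E(-1, -3)) + 157*o = (-3 - 1)²*(1 + 2*(-3 - 1)²) + 157*(-11) = (-4)²*(1 + 2*(-4)²) - 1727 = 16*(1 + 2*16) - 1727 = 16*(1 + 32) - 1727 = 16*33 - 1727 = 528 - 1727 = -1199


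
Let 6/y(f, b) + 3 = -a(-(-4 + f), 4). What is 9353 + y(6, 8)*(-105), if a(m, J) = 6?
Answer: 9423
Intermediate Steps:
y(f, b) = -2/3 (y(f, b) = 6/(-3 - 1*6) = 6/(-3 - 6) = 6/(-9) = 6*(-1/9) = -2/3)
9353 + y(6, 8)*(-105) = 9353 - 2/3*(-105) = 9353 + 70 = 9423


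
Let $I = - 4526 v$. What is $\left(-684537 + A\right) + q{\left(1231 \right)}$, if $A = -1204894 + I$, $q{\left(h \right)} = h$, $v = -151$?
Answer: $-1204774$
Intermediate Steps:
$I = 683426$ ($I = \left(-4526\right) \left(-151\right) = 683426$)
$A = -521468$ ($A = -1204894 + 683426 = -521468$)
$\left(-684537 + A\right) + q{\left(1231 \right)} = \left(-684537 - 521468\right) + 1231 = -1206005 + 1231 = -1204774$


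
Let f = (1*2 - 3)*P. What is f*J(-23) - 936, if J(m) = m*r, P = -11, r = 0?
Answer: -936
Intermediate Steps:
f = 11 (f = (1*2 - 3)*(-11) = (2 - 3)*(-11) = -1*(-11) = 11)
J(m) = 0 (J(m) = m*0 = 0)
f*J(-23) - 936 = 11*0 - 936 = 0 - 936 = -936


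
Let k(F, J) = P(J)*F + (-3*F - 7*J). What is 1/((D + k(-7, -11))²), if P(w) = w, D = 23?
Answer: 1/39204 ≈ 2.5508e-5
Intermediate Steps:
k(F, J) = -7*J - 3*F + F*J (k(F, J) = J*F + (-3*F - 7*J) = F*J + (-7*J - 3*F) = -7*J - 3*F + F*J)
1/((D + k(-7, -11))²) = 1/((23 + (-7*(-11) - 3*(-7) - 7*(-11)))²) = 1/((23 + (77 + 21 + 77))²) = 1/((23 + 175)²) = 1/(198²) = 1/39204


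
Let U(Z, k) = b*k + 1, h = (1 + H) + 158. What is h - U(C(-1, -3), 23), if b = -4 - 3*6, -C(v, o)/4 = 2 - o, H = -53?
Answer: 611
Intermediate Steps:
C(v, o) = -8 + 4*o (C(v, o) = -4*(2 - o) = -8 + 4*o)
b = -22 (b = -4 - 18 = -22)
h = 106 (h = (1 - 53) + 158 = -52 + 158 = 106)
U(Z, k) = 1 - 22*k (U(Z, k) = -22*k + 1 = 1 - 22*k)
h - U(C(-1, -3), 23) = 106 - (1 - 22*23) = 106 - (1 - 506) = 106 - 1*(-505) = 106 + 505 = 611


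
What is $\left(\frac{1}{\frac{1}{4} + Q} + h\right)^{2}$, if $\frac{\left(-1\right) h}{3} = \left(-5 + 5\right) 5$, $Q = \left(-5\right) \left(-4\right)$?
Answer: $\frac{16}{6561} \approx 0.0024387$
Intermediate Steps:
$Q = 20$
$h = 0$ ($h = - 3 \left(-5 + 5\right) 5 = - 3 \cdot 0 \cdot 5 = \left(-3\right) 0 = 0$)
$\left(\frac{1}{\frac{1}{4} + Q} + h\right)^{2} = \left(\frac{1}{\frac{1}{4} + 20} + 0\right)^{2} = \left(\frac{1}{\frac{81}{4}} + 0\right)^{2} = \left(\frac{4}{81} + 0\right)^{2} = \left(\frac{4}{81}\right)^{2} = \frac{16}{6561}$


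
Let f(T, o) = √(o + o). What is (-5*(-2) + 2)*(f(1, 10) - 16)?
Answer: -192 + 24*√5 ≈ -138.33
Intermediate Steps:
f(T, o) = √2*√o (f(T, o) = √(2*o) = √2*√o)
(-5*(-2) + 2)*(f(1, 10) - 16) = (-5*(-2) + 2)*(√2*√10 - 16) = (10 + 2)*(2*√5 - 16) = 12*(-16 + 2*√5) = -192 + 24*√5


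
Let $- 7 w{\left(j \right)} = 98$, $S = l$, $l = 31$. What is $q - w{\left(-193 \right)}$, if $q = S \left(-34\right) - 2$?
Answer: $-1042$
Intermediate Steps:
$S = 31$
$w{\left(j \right)} = -14$ ($w{\left(j \right)} = \left(- \frac{1}{7}\right) 98 = -14$)
$q = -1056$ ($q = 31 \left(-34\right) - 2 = -1054 - 2 = -1056$)
$q - w{\left(-193 \right)} = -1056 - -14 = -1056 + 14 = -1042$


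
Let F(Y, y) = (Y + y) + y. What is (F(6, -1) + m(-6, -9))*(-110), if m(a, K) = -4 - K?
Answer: -990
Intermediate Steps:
F(Y, y) = Y + 2*y
(F(6, -1) + m(-6, -9))*(-110) = ((6 + 2*(-1)) + (-4 - 1*(-9)))*(-110) = ((6 - 2) + (-4 + 9))*(-110) = (4 + 5)*(-110) = 9*(-110) = -990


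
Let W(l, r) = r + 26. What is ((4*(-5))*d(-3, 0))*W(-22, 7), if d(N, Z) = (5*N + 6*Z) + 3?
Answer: 7920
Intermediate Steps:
d(N, Z) = 3 + 5*N + 6*Z
W(l, r) = 26 + r
((4*(-5))*d(-3, 0))*W(-22, 7) = ((4*(-5))*(3 + 5*(-3) + 6*0))*(26 + 7) = -20*(3 - 15 + 0)*33 = -20*(-12)*33 = 240*33 = 7920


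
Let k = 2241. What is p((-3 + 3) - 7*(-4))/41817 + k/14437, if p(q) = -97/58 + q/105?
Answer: 81511693939/525229465230 ≈ 0.15519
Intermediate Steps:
p(q) = -97/58 + q/105 (p(q) = -97*1/58 + q*(1/105) = -97/58 + q/105)
p((-3 + 3) - 7*(-4))/41817 + k/14437 = (-97/58 + ((-3 + 3) - 7*(-4))/105)/41817 + 2241/14437 = (-97/58 + (0 + 28)/105)*(1/41817) + 2241*(1/14437) = (-97/58 + (1/105)*28)*(1/41817) + 2241/14437 = (-97/58 + 4/15)*(1/41817) + 2241/14437 = -1223/870*1/41817 + 2241/14437 = -1223/36380790 + 2241/14437 = 81511693939/525229465230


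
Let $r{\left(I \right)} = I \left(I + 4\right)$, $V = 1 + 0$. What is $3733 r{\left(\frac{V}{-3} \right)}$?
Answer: $- \frac{41063}{9} \approx -4562.6$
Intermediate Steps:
$V = 1$
$r{\left(I \right)} = I \left(4 + I\right)$
$3733 r{\left(\frac{V}{-3} \right)} = 3733 \cdot 1 \frac{1}{-3} \left(4 + 1 \frac{1}{-3}\right) = 3733 \cdot 1 \left(- \frac{1}{3}\right) \left(4 + 1 \left(- \frac{1}{3}\right)\right) = 3733 \left(- \frac{4 - \frac{1}{3}}{3}\right) = 3733 \left(\left(- \frac{1}{3}\right) \frac{11}{3}\right) = 3733 \left(- \frac{11}{9}\right) = - \frac{41063}{9}$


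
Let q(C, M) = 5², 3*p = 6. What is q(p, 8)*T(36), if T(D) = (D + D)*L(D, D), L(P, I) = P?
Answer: 64800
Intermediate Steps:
p = 2 (p = (⅓)*6 = 2)
T(D) = 2*D² (T(D) = (D + D)*D = (2*D)*D = 2*D²)
q(C, M) = 25
q(p, 8)*T(36) = 25*(2*36²) = 25*(2*1296) = 25*2592 = 64800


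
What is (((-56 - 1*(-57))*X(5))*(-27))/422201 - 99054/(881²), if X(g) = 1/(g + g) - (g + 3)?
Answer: -416551427127/3276959503610 ≈ -0.12712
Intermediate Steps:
X(g) = -3 + 1/(2*g) - g (X(g) = 1/(2*g) - (3 + g) = 1/(2*g) + (-3 - g) = -3 + 1/(2*g) - g)
(((-56 - 1*(-57))*X(5))*(-27))/422201 - 99054/(881²) = (((-56 - 1*(-57))*(-3 + (½)/5 - 1*5))*(-27))/422201 - 99054/(881²) = (((-56 + 57)*(-3 + (½)*(⅕) - 5))*(-27))*(1/422201) - 99054/776161 = ((1*(-3 + ⅒ - 5))*(-27))*(1/422201) - 99054*1/776161 = ((1*(-79/10))*(-27))*(1/422201) - 99054/776161 = -79/10*(-27)*(1/422201) - 99054/776161 = (2133/10)*(1/422201) - 99054/776161 = 2133/4222010 - 99054/776161 = -416551427127/3276959503610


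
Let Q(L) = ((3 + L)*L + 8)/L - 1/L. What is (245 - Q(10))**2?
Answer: 5349969/100 ≈ 53500.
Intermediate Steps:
Q(L) = -1/L + (8 + L*(3 + L))/L (Q(L) = (L*(3 + L) + 8)/L - 1/L = (8 + L*(3 + L))/L - 1/L = -1/L + (8 + L*(3 + L))/L)
(245 - Q(10))**2 = (245 - (3 + 10 + 7/10))**2 = (245 - 1*137/10)**2 = (245 - 137/10)**2 = (2313/10)**2 = 5349969/100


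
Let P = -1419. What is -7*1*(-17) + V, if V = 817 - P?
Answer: 2355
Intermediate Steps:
V = 2236 (V = 817 - 1*(-1419) = 817 + 1419 = 2236)
-7*1*(-17) + V = -7*1*(-17) + 2236 = -7*(-17) + 2236 = 119 + 2236 = 2355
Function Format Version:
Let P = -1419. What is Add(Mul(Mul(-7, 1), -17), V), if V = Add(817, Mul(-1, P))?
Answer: 2355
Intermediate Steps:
V = 2236 (V = Add(817, Mul(-1, -1419)) = Add(817, 1419) = 2236)
Add(Mul(Mul(-7, 1), -17), V) = Add(Mul(Mul(-7, 1), -17), 2236) = Add(Mul(-7, -17), 2236) = Add(119, 2236) = 2355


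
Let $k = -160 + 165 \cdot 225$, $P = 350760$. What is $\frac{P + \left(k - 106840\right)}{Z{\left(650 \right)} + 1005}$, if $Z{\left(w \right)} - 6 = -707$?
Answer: $\frac{280885}{304} \approx 923.96$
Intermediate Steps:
$Z{\left(w \right)} = -701$ ($Z{\left(w \right)} = 6 - 707 = -701$)
$k = 36965$ ($k = -160 + 37125 = 36965$)
$\frac{P + \left(k - 106840\right)}{Z{\left(650 \right)} + 1005} = \frac{350760 + \left(36965 - 106840\right)}{-701 + 1005} = \frac{350760 + \left(36965 - 106840\right)}{304} = \left(350760 - 69875\right) \frac{1}{304} = 280885 \cdot \frac{1}{304} = \frac{280885}{304}$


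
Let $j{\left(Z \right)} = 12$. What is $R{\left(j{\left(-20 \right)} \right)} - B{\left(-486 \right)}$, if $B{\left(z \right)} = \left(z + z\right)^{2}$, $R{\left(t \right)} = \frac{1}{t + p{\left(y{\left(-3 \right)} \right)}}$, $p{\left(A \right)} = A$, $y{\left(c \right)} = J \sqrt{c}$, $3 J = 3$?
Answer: $\frac{- 944784 \sqrt{3} + 11337407 i}{\sqrt{3} - 12 i} \approx -9.4478 \cdot 10^{5} - 0.011841 i$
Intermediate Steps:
$J = 1$ ($J = \frac{1}{3} \cdot 3 = 1$)
$y{\left(c \right)} = \sqrt{c}$ ($y{\left(c \right)} = 1 \sqrt{c} = \sqrt{c}$)
$R{\left(t \right)} = \frac{1}{t + i \sqrt{3}}$ ($R{\left(t \right)} = \frac{1}{t + \sqrt{-3}} = \frac{1}{t + i \sqrt{3}}$)
$B{\left(z \right)} = 4 z^{2}$ ($B{\left(z \right)} = \left(2 z\right)^{2} = 4 z^{2}$)
$R{\left(j{\left(-20 \right)} \right)} - B{\left(-486 \right)} = \frac{1}{12 + i \sqrt{3}} - 4 \left(-486\right)^{2} = \frac{1}{12 + i \sqrt{3}} - 4 \cdot 236196 = \frac{1}{12 + i \sqrt{3}} - 944784 = -944784 + \frac{1}{12 + i \sqrt{3}}$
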